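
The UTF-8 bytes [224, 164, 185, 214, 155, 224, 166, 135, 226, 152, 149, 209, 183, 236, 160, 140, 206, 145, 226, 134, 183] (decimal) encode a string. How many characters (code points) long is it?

8

Byte at offset 0: 0xE0 = 11100000 → 3-byte char (#1). Advance 3.
Byte at offset 3: 0xD6 = 11010110 → 2-byte char (#2). Advance 2.
Byte at offset 5: 0xE0 = 11100000 → 3-byte char (#3). Advance 3.
Byte at offset 8: 0xE2 = 11100010 → 3-byte char (#4). Advance 3.
Byte at offset 11: 0xD1 = 11010001 → 2-byte char (#5). Advance 2.
Byte at offset 13: 0xEC = 11101100 → 3-byte char (#6). Advance 3.
Byte at offset 16: 0xCE = 11001110 → 2-byte char (#7). Advance 2.
Byte at offset 18: 0xE2 = 11100010 → 3-byte char (#8). Advance 3.
Reached end at offset 21 after 8 code points.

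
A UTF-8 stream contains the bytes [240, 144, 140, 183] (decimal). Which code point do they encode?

Leading byte 0xF0 = 11110000 matches 11110xxx → 4-byte sequence.
Byte 1: 0xF0 = 11110000, payload 000 (3 bits).
Byte 2: 0x90 = 10010000 (10xxxxxx ✓), payload 010000.
Byte 3: 0x8C = 10001100 (10xxxxxx ✓), payload 001100.
Byte 4: 0xB7 = 10110111 (10xxxxxx ✓), payload 110111.
Concatenate: 000010000001100110111 = 0x10337 (21 bits → U+10337).

U+10337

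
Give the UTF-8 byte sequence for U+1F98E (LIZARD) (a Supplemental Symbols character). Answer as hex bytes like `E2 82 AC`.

U+1F98E = 0x1F98E = 129422 decimal. In range U+10000–U+10FFFF → 4-byte form: 11110xxx 10xxxxxx 10xxxxxx 10xxxxxx.
Binary (21 bits): 000011111100110001110.
Split 3+6+6+6: 000 | 011111 | 100110 | 001110.
Byte 1: 11110000 = 0xF0.
Byte 2: 10011111 = 0x9F.
Byte 3: 10100110 = 0xA6.
Byte 4: 10001110 = 0x8E.

F0 9F A6 8E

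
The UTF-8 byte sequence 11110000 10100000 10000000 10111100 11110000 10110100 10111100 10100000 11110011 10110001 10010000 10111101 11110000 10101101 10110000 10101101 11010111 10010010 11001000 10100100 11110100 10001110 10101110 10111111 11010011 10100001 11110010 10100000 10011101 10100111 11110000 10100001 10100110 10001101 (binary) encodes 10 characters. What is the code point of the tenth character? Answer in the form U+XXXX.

U+2198D

Offset 0: leading byte 0xF0 = 11110000 → 4-byte char #1 = F0 A0 80 BC.
Offset 4: leading byte 0xF0 = 11110000 → 4-byte char #2 = F0 B4 BC A0.
Offset 8: leading byte 0xF3 = 11110011 → 4-byte char #3 = F3 B1 90 BD.
Offset 12: leading byte 0xF0 = 11110000 → 4-byte char #4 = F0 AD B0 AD.
Offset 16: leading byte 0xD7 = 11010111 → 2-byte char #5 = D7 92.
Offset 18: leading byte 0xC8 = 11001000 → 2-byte char #6 = C8 A4.
Offset 20: leading byte 0xF4 = 11110100 → 4-byte char #7 = F4 8E AE BF.
Offset 24: leading byte 0xD3 = 11010011 → 2-byte char #8 = D3 A1.
Offset 26: leading byte 0xF2 = 11110010 → 4-byte char #9 = F2 A0 9D A7.
Offset 30: leading byte 0xF0 = 11110000 → 4-byte char #10 = F0 A1 A6 8D.
Leading byte 0xF0 = 11110000 matches 11110xxx → 4-byte sequence.
Byte 1: 0xF0 = 11110000, payload 000 (3 bits).
Byte 2: 0xA1 = 10100001 (10xxxxxx ✓), payload 100001.
Byte 3: 0xA6 = 10100110 (10xxxxxx ✓), payload 100110.
Byte 4: 0x8D = 10001101 (10xxxxxx ✓), payload 001101.
Concatenate: 000100001100110001101 = 0x2198D (21 bits → U+2198D).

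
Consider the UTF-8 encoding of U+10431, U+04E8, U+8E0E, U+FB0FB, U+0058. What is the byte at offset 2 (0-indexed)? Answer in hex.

U+10431 → 4-byte form F0 90 90 B1 at offsets 0–3.
Offset 2 falls in char 1's range; it's byte 3 of F0 90 90 B1 = 0x90.

0x90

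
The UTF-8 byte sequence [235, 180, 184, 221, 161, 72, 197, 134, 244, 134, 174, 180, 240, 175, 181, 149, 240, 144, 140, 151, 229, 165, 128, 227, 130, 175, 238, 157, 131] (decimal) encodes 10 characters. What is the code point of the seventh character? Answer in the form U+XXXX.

Offset 0: leading byte 0xEB = 11101011 → 3-byte char #1 = EB B4 B8.
Offset 3: leading byte 0xDD = 11011101 → 2-byte char #2 = DD A1.
Offset 5: leading byte 0x48 = 01001000 → 1-byte char #3 = 48.
Offset 6: leading byte 0xC5 = 11000101 → 2-byte char #4 = C5 86.
Offset 8: leading byte 0xF4 = 11110100 → 4-byte char #5 = F4 86 AE B4.
Offset 12: leading byte 0xF0 = 11110000 → 4-byte char #6 = F0 AF B5 95.
Offset 16: leading byte 0xF0 = 11110000 → 4-byte char #7 = F0 90 8C 97.
Leading byte 0xF0 = 11110000 matches 11110xxx → 4-byte sequence.
Byte 1: 0xF0 = 11110000, payload 000 (3 bits).
Byte 2: 0x90 = 10010000 (10xxxxxx ✓), payload 010000.
Byte 3: 0x8C = 10001100 (10xxxxxx ✓), payload 001100.
Byte 4: 0x97 = 10010111 (10xxxxxx ✓), payload 010111.
Concatenate: 000010000001100010111 = 0x10317 (21 bits → U+10317).

U+10317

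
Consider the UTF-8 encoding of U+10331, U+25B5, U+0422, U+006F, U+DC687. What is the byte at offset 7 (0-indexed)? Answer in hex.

U+10331 → 4-byte form F0 90 8C B1 at offsets 0–3.
U+25B5 → 3-byte form E2 96 B5 at offsets 4–6.
U+0422 → 2-byte form D0 A2 at offsets 7–8.
Offset 7 falls in char 3's range; it's byte 1 of D0 A2 = 0xD0.

0xD0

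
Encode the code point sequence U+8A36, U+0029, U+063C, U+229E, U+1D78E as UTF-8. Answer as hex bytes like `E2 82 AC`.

U+8A36: 3-byte form → E8 A8 B6.
U+0029: 1-byte form → 29.
U+063C: 2-byte form → D8 BC.
U+229E: 3-byte form → E2 8A 9E.
U+1D78E: 4-byte form → F0 9D 9E 8E.
Concatenated (13 bytes): E8 A8 B6 29 D8 BC E2 8A 9E F0 9D 9E 8E.

E8 A8 B6 29 D8 BC E2 8A 9E F0 9D 9E 8E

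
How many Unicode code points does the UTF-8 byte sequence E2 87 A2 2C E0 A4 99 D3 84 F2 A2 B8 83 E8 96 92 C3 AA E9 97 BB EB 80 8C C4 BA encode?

Byte at offset 0: 0xE2 = 11100010 → 3-byte char (#1). Advance 3.
Byte at offset 3: 0x2C = 00101100 → 1-byte char (#2). Advance 1.
Byte at offset 4: 0xE0 = 11100000 → 3-byte char (#3). Advance 3.
Byte at offset 7: 0xD3 = 11010011 → 2-byte char (#4). Advance 2.
Byte at offset 9: 0xF2 = 11110010 → 4-byte char (#5). Advance 4.
Byte at offset 13: 0xE8 = 11101000 → 3-byte char (#6). Advance 3.
Byte at offset 16: 0xC3 = 11000011 → 2-byte char (#7). Advance 2.
Byte at offset 18: 0xE9 = 11101001 → 3-byte char (#8). Advance 3.
Byte at offset 21: 0xEB = 11101011 → 3-byte char (#9). Advance 3.
Byte at offset 24: 0xC4 = 11000100 → 2-byte char (#10). Advance 2.
Reached end at offset 26 after 10 code points.

10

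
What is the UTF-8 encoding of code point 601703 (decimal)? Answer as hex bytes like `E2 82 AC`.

F2 92 B9 A7

U+92E67 = 0x92E67 = 601703 decimal. In range U+10000–U+10FFFF → 4-byte form: 11110xxx 10xxxxxx 10xxxxxx 10xxxxxx.
Binary (21 bits): 010010010111001100111.
Split 3+6+6+6: 010 | 010010 | 111001 | 100111.
Byte 1: 11110010 = 0xF2.
Byte 2: 10010010 = 0x92.
Byte 3: 10111001 = 0xB9.
Byte 4: 10100111 = 0xA7.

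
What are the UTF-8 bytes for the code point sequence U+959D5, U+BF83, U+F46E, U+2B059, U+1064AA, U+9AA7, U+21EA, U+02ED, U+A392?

F2 95 A7 95 EB BE 83 EF 91 AE F0 AB 81 99 F4 86 92 AA E9 AA A7 E2 87 AA CB AD EA 8E 92

U+959D5: 4-byte form → F2 95 A7 95.
U+BF83: 3-byte form → EB BE 83.
U+F46E: 3-byte form → EF 91 AE.
U+2B059: 4-byte form → F0 AB 81 99.
U+1064AA: 4-byte form → F4 86 92 AA.
U+9AA7: 3-byte form → E9 AA A7.
U+21EA: 3-byte form → E2 87 AA.
U+02ED: 2-byte form → CB AD.
U+A392: 3-byte form → EA 8E 92.
Concatenated (29 bytes): F2 95 A7 95 EB BE 83 EF 91 AE F0 AB 81 99 F4 86 92 AA E9 AA A7 E2 87 AA CB AD EA 8E 92.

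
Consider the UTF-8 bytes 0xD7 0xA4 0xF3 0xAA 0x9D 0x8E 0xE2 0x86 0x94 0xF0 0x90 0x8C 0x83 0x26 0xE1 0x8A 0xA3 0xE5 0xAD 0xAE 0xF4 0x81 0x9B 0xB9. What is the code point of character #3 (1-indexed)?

U+2194

Offset 0: leading byte 0xD7 = 11010111 → 2-byte char #1 = D7 A4.
Offset 2: leading byte 0xF3 = 11110011 → 4-byte char #2 = F3 AA 9D 8E.
Offset 6: leading byte 0xE2 = 11100010 → 3-byte char #3 = E2 86 94.
Leading byte 0xE2 = 11100010 matches 1110xxxx → 3-byte sequence.
Byte 1: 0xE2 = 11100010, payload 0010 (4 bits).
Byte 2: 0x86 = 10000110 (10xxxxxx ✓), payload 000110.
Byte 3: 0x94 = 10010100 (10xxxxxx ✓), payload 010100.
Concatenate: 0010000110010100 = 0x2194 (16 bits → U+2194).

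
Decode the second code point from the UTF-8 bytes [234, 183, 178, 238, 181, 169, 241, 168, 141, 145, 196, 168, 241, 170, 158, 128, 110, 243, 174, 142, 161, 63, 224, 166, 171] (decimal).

Offset 0: leading byte 0xEA = 11101010 → 3-byte char #1 = EA B7 B2.
Offset 3: leading byte 0xEE = 11101110 → 3-byte char #2 = EE B5 A9.
Leading byte 0xEE = 11101110 matches 1110xxxx → 3-byte sequence.
Byte 1: 0xEE = 11101110, payload 1110 (4 bits).
Byte 2: 0xB5 = 10110101 (10xxxxxx ✓), payload 110101.
Byte 3: 0xA9 = 10101001 (10xxxxxx ✓), payload 101001.
Concatenate: 1110110101101001 = 0xED69 (16 bits → U+ED69).

U+ED69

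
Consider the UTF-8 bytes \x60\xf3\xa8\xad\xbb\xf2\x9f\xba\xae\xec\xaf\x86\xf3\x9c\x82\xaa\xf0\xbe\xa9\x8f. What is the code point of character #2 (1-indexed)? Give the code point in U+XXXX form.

U+E8B7B

Offset 0: leading byte 0x60 = 01100000 → 1-byte char #1 = 60.
Offset 1: leading byte 0xF3 = 11110011 → 4-byte char #2 = F3 A8 AD BB.
Leading byte 0xF3 = 11110011 matches 11110xxx → 4-byte sequence.
Byte 1: 0xF3 = 11110011, payload 011 (3 bits).
Byte 2: 0xA8 = 10101000 (10xxxxxx ✓), payload 101000.
Byte 3: 0xAD = 10101101 (10xxxxxx ✓), payload 101101.
Byte 4: 0xBB = 10111011 (10xxxxxx ✓), payload 111011.
Concatenate: 011101000101101111011 = 0xE8B7B (21 bits → U+E8B7B).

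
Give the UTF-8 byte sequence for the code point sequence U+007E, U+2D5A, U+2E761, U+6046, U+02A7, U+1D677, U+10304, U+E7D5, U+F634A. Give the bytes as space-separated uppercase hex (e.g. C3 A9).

7E E2 B5 9A F0 AE 9D A1 E6 81 86 CA A7 F0 9D 99 B7 F0 90 8C 84 EE 9F 95 F3 B6 8D 8A

U+007E: 1-byte form → 7E.
U+2D5A: 3-byte form → E2 B5 9A.
U+2E761: 4-byte form → F0 AE 9D A1.
U+6046: 3-byte form → E6 81 86.
U+02A7: 2-byte form → CA A7.
U+1D677: 4-byte form → F0 9D 99 B7.
U+10304: 4-byte form → F0 90 8C 84.
U+E7D5: 3-byte form → EE 9F 95.
U+F634A: 4-byte form → F3 B6 8D 8A.
Concatenated (28 bytes): 7E E2 B5 9A F0 AE 9D A1 E6 81 86 CA A7 F0 9D 99 B7 F0 90 8C 84 EE 9F 95 F3 B6 8D 8A.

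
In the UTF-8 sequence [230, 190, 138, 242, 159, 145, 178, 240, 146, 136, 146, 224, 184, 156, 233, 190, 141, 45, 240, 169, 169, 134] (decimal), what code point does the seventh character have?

Offset 0: leading byte 0xE6 = 11100110 → 3-byte char #1 = E6 BE 8A.
Offset 3: leading byte 0xF2 = 11110010 → 4-byte char #2 = F2 9F 91 B2.
Offset 7: leading byte 0xF0 = 11110000 → 4-byte char #3 = F0 92 88 92.
Offset 11: leading byte 0xE0 = 11100000 → 3-byte char #4 = E0 B8 9C.
Offset 14: leading byte 0xE9 = 11101001 → 3-byte char #5 = E9 BE 8D.
Offset 17: leading byte 0x2D = 00101101 → 1-byte char #6 = 2D.
Offset 18: leading byte 0xF0 = 11110000 → 4-byte char #7 = F0 A9 A9 86.
Leading byte 0xF0 = 11110000 matches 11110xxx → 4-byte sequence.
Byte 1: 0xF0 = 11110000, payload 000 (3 bits).
Byte 2: 0xA9 = 10101001 (10xxxxxx ✓), payload 101001.
Byte 3: 0xA9 = 10101001 (10xxxxxx ✓), payload 101001.
Byte 4: 0x86 = 10000110 (10xxxxxx ✓), payload 000110.
Concatenate: 000101001101001000110 = 0x29A46 (21 bits → U+29A46).

U+29A46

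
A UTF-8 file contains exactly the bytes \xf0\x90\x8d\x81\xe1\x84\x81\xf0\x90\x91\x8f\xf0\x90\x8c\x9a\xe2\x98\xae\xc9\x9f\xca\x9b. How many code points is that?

7

Byte at offset 0: 0xF0 = 11110000 → 4-byte char (#1). Advance 4.
Byte at offset 4: 0xE1 = 11100001 → 3-byte char (#2). Advance 3.
Byte at offset 7: 0xF0 = 11110000 → 4-byte char (#3). Advance 4.
Byte at offset 11: 0xF0 = 11110000 → 4-byte char (#4). Advance 4.
Byte at offset 15: 0xE2 = 11100010 → 3-byte char (#5). Advance 3.
Byte at offset 18: 0xC9 = 11001001 → 2-byte char (#6). Advance 2.
Byte at offset 20: 0xCA = 11001010 → 2-byte char (#7). Advance 2.
Reached end at offset 22 after 7 code points.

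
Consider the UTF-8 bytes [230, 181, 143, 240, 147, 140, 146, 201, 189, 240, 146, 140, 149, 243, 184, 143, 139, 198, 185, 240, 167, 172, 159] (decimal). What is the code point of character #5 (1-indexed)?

U+F83CB

Offset 0: leading byte 0xE6 = 11100110 → 3-byte char #1 = E6 B5 8F.
Offset 3: leading byte 0xF0 = 11110000 → 4-byte char #2 = F0 93 8C 92.
Offset 7: leading byte 0xC9 = 11001001 → 2-byte char #3 = C9 BD.
Offset 9: leading byte 0xF0 = 11110000 → 4-byte char #4 = F0 92 8C 95.
Offset 13: leading byte 0xF3 = 11110011 → 4-byte char #5 = F3 B8 8F 8B.
Leading byte 0xF3 = 11110011 matches 11110xxx → 4-byte sequence.
Byte 1: 0xF3 = 11110011, payload 011 (3 bits).
Byte 2: 0xB8 = 10111000 (10xxxxxx ✓), payload 111000.
Byte 3: 0x8F = 10001111 (10xxxxxx ✓), payload 001111.
Byte 4: 0x8B = 10001011 (10xxxxxx ✓), payload 001011.
Concatenate: 011111000001111001011 = 0xF83CB (21 bits → U+F83CB).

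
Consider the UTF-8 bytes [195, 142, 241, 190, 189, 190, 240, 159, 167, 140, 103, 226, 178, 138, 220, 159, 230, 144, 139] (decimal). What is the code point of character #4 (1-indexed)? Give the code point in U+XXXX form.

U+0067

Offset 0: leading byte 0xC3 = 11000011 → 2-byte char #1 = C3 8E.
Offset 2: leading byte 0xF1 = 11110001 → 4-byte char #2 = F1 BE BD BE.
Offset 6: leading byte 0xF0 = 11110000 → 4-byte char #3 = F0 9F A7 8C.
Offset 10: leading byte 0x67 = 01100111 → 1-byte char #4 = 67.
Leading byte 0x67 = 01100111 matches 0xxxxxxx → 1-byte sequence.
Byte 1: 0x67 = 01100111, payload 1100111 (7 bits).
Concatenate: 1100111 = 0x67 (7 bits → U+0067).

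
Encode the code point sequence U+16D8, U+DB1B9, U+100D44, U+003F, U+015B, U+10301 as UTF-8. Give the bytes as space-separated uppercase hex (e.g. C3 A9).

E1 9B 98 F3 9B 86 B9 F4 80 B5 84 3F C5 9B F0 90 8C 81

U+16D8: 3-byte form → E1 9B 98.
U+DB1B9: 4-byte form → F3 9B 86 B9.
U+100D44: 4-byte form → F4 80 B5 84.
U+003F: 1-byte form → 3F.
U+015B: 2-byte form → C5 9B.
U+10301: 4-byte form → F0 90 8C 81.
Concatenated (18 bytes): E1 9B 98 F3 9B 86 B9 F4 80 B5 84 3F C5 9B F0 90 8C 81.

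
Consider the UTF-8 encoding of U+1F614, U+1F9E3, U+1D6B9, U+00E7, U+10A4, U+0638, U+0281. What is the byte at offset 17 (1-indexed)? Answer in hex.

1-indexed offset 17 is 0-indexed offset 16.
U+1F614 → 4-byte form F0 9F 98 94 at offsets 0–3.
U+1F9E3 → 4-byte form F0 9F A7 A3 at offsets 4–7.
U+1D6B9 → 4-byte form F0 9D 9A B9 at offsets 8–11.
U+00E7 → 2-byte form C3 A7 at offsets 12–13.
U+10A4 → 3-byte form E1 82 A4 at offsets 14–16.
Offset 16 falls in char 5's range; it's byte 3 of E1 82 A4 = 0xA4.

0xA4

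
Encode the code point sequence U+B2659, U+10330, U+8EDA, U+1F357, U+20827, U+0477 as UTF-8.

F2 B2 99 99 F0 90 8C B0 E8 BB 9A F0 9F 8D 97 F0 A0 A0 A7 D1 B7

U+B2659: 4-byte form → F2 B2 99 99.
U+10330: 4-byte form → F0 90 8C B0.
U+8EDA: 3-byte form → E8 BB 9A.
U+1F357: 4-byte form → F0 9F 8D 97.
U+20827: 4-byte form → F0 A0 A0 A7.
U+0477: 2-byte form → D1 B7.
Concatenated (21 bytes): F2 B2 99 99 F0 90 8C B0 E8 BB 9A F0 9F 8D 97 F0 A0 A0 A7 D1 B7.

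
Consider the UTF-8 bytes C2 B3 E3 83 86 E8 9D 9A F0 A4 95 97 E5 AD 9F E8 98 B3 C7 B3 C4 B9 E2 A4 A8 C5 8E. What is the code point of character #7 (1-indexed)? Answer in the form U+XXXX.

Offset 0: leading byte 0xC2 = 11000010 → 2-byte char #1 = C2 B3.
Offset 2: leading byte 0xE3 = 11100011 → 3-byte char #2 = E3 83 86.
Offset 5: leading byte 0xE8 = 11101000 → 3-byte char #3 = E8 9D 9A.
Offset 8: leading byte 0xF0 = 11110000 → 4-byte char #4 = F0 A4 95 97.
Offset 12: leading byte 0xE5 = 11100101 → 3-byte char #5 = E5 AD 9F.
Offset 15: leading byte 0xE8 = 11101000 → 3-byte char #6 = E8 98 B3.
Offset 18: leading byte 0xC7 = 11000111 → 2-byte char #7 = C7 B3.
Leading byte 0xC7 = 11000111 matches 110xxxxx → 2-byte sequence.
Byte 1: 0xC7 = 11000111, payload 00111 (5 bits).
Byte 2: 0xB3 = 10110011 (10xxxxxx ✓), payload 110011.
Concatenate: 00111110011 = 0x1F3 (11 bits → U+01F3).

U+01F3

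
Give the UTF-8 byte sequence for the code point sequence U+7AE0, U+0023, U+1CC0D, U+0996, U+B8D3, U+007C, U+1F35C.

E7 AB A0 23 F0 9C B0 8D E0 A6 96 EB A3 93 7C F0 9F 8D 9C

U+7AE0: 3-byte form → E7 AB A0.
U+0023: 1-byte form → 23.
U+1CC0D: 4-byte form → F0 9C B0 8D.
U+0996: 3-byte form → E0 A6 96.
U+B8D3: 3-byte form → EB A3 93.
U+007C: 1-byte form → 7C.
U+1F35C: 4-byte form → F0 9F 8D 9C.
Concatenated (19 bytes): E7 AB A0 23 F0 9C B0 8D E0 A6 96 EB A3 93 7C F0 9F 8D 9C.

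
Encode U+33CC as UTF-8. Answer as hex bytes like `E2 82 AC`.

U+33CC = 0x33CC = 13260 decimal. In range U+0800–U+FFFF → 3-byte form: 1110xxxx 10xxxxxx 10xxxxxx.
Binary (16 bits): 0011001111001100.
Split 4+6+6: 0011 | 001111 | 001100.
Byte 1: 11100011 = 0xE3.
Byte 2: 10001111 = 0x8F.
Byte 3: 10001100 = 0x8C.

E3 8F 8C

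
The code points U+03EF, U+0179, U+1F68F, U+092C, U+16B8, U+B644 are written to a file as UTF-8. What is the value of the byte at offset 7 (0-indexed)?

U+03EF → 2-byte form CF AF at offsets 0–1.
U+0179 → 2-byte form C5 B9 at offsets 2–3.
U+1F68F → 4-byte form F0 9F 9A 8F at offsets 4–7.
Offset 7 falls in char 3's range; it's byte 4 of F0 9F 9A 8F = 0x8F.

0x8F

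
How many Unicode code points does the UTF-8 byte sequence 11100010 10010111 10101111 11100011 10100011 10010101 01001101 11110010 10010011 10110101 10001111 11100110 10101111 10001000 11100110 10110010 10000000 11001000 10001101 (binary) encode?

7

Byte at offset 0: 0xE2 = 11100010 → 3-byte char (#1). Advance 3.
Byte at offset 3: 0xE3 = 11100011 → 3-byte char (#2). Advance 3.
Byte at offset 6: 0x4D = 01001101 → 1-byte char (#3). Advance 1.
Byte at offset 7: 0xF2 = 11110010 → 4-byte char (#4). Advance 4.
Byte at offset 11: 0xE6 = 11100110 → 3-byte char (#5). Advance 3.
Byte at offset 14: 0xE6 = 11100110 → 3-byte char (#6). Advance 3.
Byte at offset 17: 0xC8 = 11001000 → 2-byte char (#7). Advance 2.
Reached end at offset 19 after 7 code points.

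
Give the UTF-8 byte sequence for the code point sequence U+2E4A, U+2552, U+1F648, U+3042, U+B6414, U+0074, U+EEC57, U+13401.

U+2E4A: 3-byte form → E2 B9 8A.
U+2552: 3-byte form → E2 95 92.
U+1F648: 4-byte form → F0 9F 99 88.
U+3042: 3-byte form → E3 81 82.
U+B6414: 4-byte form → F2 B6 90 94.
U+0074: 1-byte form → 74.
U+EEC57: 4-byte form → F3 AE B1 97.
U+13401: 4-byte form → F0 93 90 81.
Concatenated (26 bytes): E2 B9 8A E2 95 92 F0 9F 99 88 E3 81 82 F2 B6 90 94 74 F3 AE B1 97 F0 93 90 81.

E2 B9 8A E2 95 92 F0 9F 99 88 E3 81 82 F2 B6 90 94 74 F3 AE B1 97 F0 93 90 81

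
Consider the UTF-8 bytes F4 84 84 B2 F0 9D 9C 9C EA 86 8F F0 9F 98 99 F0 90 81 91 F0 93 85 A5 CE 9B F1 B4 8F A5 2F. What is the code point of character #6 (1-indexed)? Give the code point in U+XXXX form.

U+13165

Offset 0: leading byte 0xF4 = 11110100 → 4-byte char #1 = F4 84 84 B2.
Offset 4: leading byte 0xF0 = 11110000 → 4-byte char #2 = F0 9D 9C 9C.
Offset 8: leading byte 0xEA = 11101010 → 3-byte char #3 = EA 86 8F.
Offset 11: leading byte 0xF0 = 11110000 → 4-byte char #4 = F0 9F 98 99.
Offset 15: leading byte 0xF0 = 11110000 → 4-byte char #5 = F0 90 81 91.
Offset 19: leading byte 0xF0 = 11110000 → 4-byte char #6 = F0 93 85 A5.
Leading byte 0xF0 = 11110000 matches 11110xxx → 4-byte sequence.
Byte 1: 0xF0 = 11110000, payload 000 (3 bits).
Byte 2: 0x93 = 10010011 (10xxxxxx ✓), payload 010011.
Byte 3: 0x85 = 10000101 (10xxxxxx ✓), payload 000101.
Byte 4: 0xA5 = 10100101 (10xxxxxx ✓), payload 100101.
Concatenate: 000010011000101100101 = 0x13165 (21 bits → U+13165).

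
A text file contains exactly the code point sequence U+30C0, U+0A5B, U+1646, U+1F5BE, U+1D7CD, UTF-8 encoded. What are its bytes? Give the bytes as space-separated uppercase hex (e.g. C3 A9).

U+30C0: 3-byte form → E3 83 80.
U+0A5B: 3-byte form → E0 A9 9B.
U+1646: 3-byte form → E1 99 86.
U+1F5BE: 4-byte form → F0 9F 96 BE.
U+1D7CD: 4-byte form → F0 9D 9F 8D.
Concatenated (17 bytes): E3 83 80 E0 A9 9B E1 99 86 F0 9F 96 BE F0 9D 9F 8D.

E3 83 80 E0 A9 9B E1 99 86 F0 9F 96 BE F0 9D 9F 8D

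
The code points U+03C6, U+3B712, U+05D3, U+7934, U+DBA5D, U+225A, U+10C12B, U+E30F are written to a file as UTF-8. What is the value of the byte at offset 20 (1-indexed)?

1-indexed offset 20 is 0-indexed offset 19.
U+03C6 → 2-byte form CF 86 at offsets 0–1.
U+3B712 → 4-byte form F0 BB 9C 92 at offsets 2–5.
U+05D3 → 2-byte form D7 93 at offsets 6–7.
U+7934 → 3-byte form E7 A4 B4 at offsets 8–10.
U+DBA5D → 4-byte form F3 9B A9 9D at offsets 11–14.
U+225A → 3-byte form E2 89 9A at offsets 15–17.
U+10C12B → 4-byte form F4 8C 84 AB at offsets 18–21.
Offset 19 falls in char 7's range; it's byte 2 of F4 8C 84 AB = 0x8C.

0x8C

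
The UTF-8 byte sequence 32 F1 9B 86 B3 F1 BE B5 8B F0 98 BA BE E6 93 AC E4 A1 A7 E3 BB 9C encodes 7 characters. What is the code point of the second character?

Offset 0: leading byte 0x32 = 00110010 → 1-byte char #1 = 32.
Offset 1: leading byte 0xF1 = 11110001 → 4-byte char #2 = F1 9B 86 B3.
Leading byte 0xF1 = 11110001 matches 11110xxx → 4-byte sequence.
Byte 1: 0xF1 = 11110001, payload 001 (3 bits).
Byte 2: 0x9B = 10011011 (10xxxxxx ✓), payload 011011.
Byte 3: 0x86 = 10000110 (10xxxxxx ✓), payload 000110.
Byte 4: 0xB3 = 10110011 (10xxxxxx ✓), payload 110011.
Concatenate: 001011011000110110011 = 0x5B1B3 (21 bits → U+5B1B3).

U+5B1B3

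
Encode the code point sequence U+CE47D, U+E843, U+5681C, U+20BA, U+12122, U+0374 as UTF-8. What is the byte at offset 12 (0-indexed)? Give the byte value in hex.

0x82

U+CE47D → 4-byte form F3 8E 91 BD at offsets 0–3.
U+E843 → 3-byte form EE A1 83 at offsets 4–6.
U+5681C → 4-byte form F1 96 A0 9C at offsets 7–10.
U+20BA → 3-byte form E2 82 BA at offsets 11–13.
Offset 12 falls in char 4's range; it's byte 2 of E2 82 BA = 0x82.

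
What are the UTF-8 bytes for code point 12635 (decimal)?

U+315B = 0x315B = 12635 decimal. In range U+0800–U+FFFF → 3-byte form: 1110xxxx 10xxxxxx 10xxxxxx.
Binary (16 bits): 0011000101011011.
Split 4+6+6: 0011 | 000101 | 011011.
Byte 1: 11100011 = 0xE3.
Byte 2: 10000101 = 0x85.
Byte 3: 10011011 = 0x9B.

E3 85 9B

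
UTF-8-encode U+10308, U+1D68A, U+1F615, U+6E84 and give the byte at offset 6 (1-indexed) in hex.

1-indexed offset 6 is 0-indexed offset 5.
U+10308 → 4-byte form F0 90 8C 88 at offsets 0–3.
U+1D68A → 4-byte form F0 9D 9A 8A at offsets 4–7.
Offset 5 falls in char 2's range; it's byte 2 of F0 9D 9A 8A = 0x9D.

0x9D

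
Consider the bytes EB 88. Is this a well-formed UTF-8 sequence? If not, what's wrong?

Leading byte 0xEB = 11101011 → 3-byte form, but only 2 bytes are present.

invalid (sequence truncated)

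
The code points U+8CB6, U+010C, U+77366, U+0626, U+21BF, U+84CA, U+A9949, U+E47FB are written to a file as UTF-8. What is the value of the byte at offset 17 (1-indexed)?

0x8A

1-indexed offset 17 is 0-indexed offset 16.
U+8CB6 → 3-byte form E8 B2 B6 at offsets 0–2.
U+010C → 2-byte form C4 8C at offsets 3–4.
U+77366 → 4-byte form F1 B7 8D A6 at offsets 5–8.
U+0626 → 2-byte form D8 A6 at offsets 9–10.
U+21BF → 3-byte form E2 86 BF at offsets 11–13.
U+84CA → 3-byte form E8 93 8A at offsets 14–16.
Offset 16 falls in char 6's range; it's byte 3 of E8 93 8A = 0x8A.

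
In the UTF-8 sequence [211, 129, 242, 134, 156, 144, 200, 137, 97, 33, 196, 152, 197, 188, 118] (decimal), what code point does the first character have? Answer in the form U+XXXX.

U+04C1

Offset 0: leading byte 0xD3 = 11010011 → 2-byte char #1 = D3 81.
Leading byte 0xD3 = 11010011 matches 110xxxxx → 2-byte sequence.
Byte 1: 0xD3 = 11010011, payload 10011 (5 bits).
Byte 2: 0x81 = 10000001 (10xxxxxx ✓), payload 000001.
Concatenate: 10011000001 = 0x4C1 (11 bits → U+04C1).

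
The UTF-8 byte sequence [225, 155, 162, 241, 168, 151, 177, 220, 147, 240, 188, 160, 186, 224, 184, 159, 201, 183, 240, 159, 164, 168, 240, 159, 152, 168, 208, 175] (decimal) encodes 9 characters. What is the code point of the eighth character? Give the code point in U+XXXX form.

U+1F628

Offset 0: leading byte 0xE1 = 11100001 → 3-byte char #1 = E1 9B A2.
Offset 3: leading byte 0xF1 = 11110001 → 4-byte char #2 = F1 A8 97 B1.
Offset 7: leading byte 0xDC = 11011100 → 2-byte char #3 = DC 93.
Offset 9: leading byte 0xF0 = 11110000 → 4-byte char #4 = F0 BC A0 BA.
Offset 13: leading byte 0xE0 = 11100000 → 3-byte char #5 = E0 B8 9F.
Offset 16: leading byte 0xC9 = 11001001 → 2-byte char #6 = C9 B7.
Offset 18: leading byte 0xF0 = 11110000 → 4-byte char #7 = F0 9F A4 A8.
Offset 22: leading byte 0xF0 = 11110000 → 4-byte char #8 = F0 9F 98 A8.
Leading byte 0xF0 = 11110000 matches 11110xxx → 4-byte sequence.
Byte 1: 0xF0 = 11110000, payload 000 (3 bits).
Byte 2: 0x9F = 10011111 (10xxxxxx ✓), payload 011111.
Byte 3: 0x98 = 10011000 (10xxxxxx ✓), payload 011000.
Byte 4: 0xA8 = 10101000 (10xxxxxx ✓), payload 101000.
Concatenate: 000011111011000101000 = 0x1F628 (21 bits → U+1F628).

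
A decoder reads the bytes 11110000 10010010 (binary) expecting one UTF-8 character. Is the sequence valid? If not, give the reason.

invalid (sequence truncated)

Leading byte 0xF0 = 11110000 → 4-byte form, but only 2 bytes are present.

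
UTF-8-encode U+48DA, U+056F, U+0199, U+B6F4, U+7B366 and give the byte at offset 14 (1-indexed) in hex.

0xA6

1-indexed offset 14 is 0-indexed offset 13.
U+48DA → 3-byte form E4 A3 9A at offsets 0–2.
U+056F → 2-byte form D5 AF at offsets 3–4.
U+0199 → 2-byte form C6 99 at offsets 5–6.
U+B6F4 → 3-byte form EB 9B B4 at offsets 7–9.
U+7B366 → 4-byte form F1 BB 8D A6 at offsets 10–13.
Offset 13 falls in char 5's range; it's byte 4 of F1 BB 8D A6 = 0xA6.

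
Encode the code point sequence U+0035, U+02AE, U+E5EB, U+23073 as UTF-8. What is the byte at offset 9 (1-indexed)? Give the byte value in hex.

0x81

1-indexed offset 9 is 0-indexed offset 8.
U+0035 → 1-byte form 35 at offsets 0–0.
U+02AE → 2-byte form CA AE at offsets 1–2.
U+E5EB → 3-byte form EE 97 AB at offsets 3–5.
U+23073 → 4-byte form F0 A3 81 B3 at offsets 6–9.
Offset 8 falls in char 4's range; it's byte 3 of F0 A3 81 B3 = 0x81.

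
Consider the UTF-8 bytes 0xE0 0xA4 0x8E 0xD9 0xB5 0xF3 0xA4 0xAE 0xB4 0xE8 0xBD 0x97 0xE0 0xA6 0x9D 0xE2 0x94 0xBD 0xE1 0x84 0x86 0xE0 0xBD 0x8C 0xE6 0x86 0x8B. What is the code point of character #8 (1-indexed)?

Offset 0: leading byte 0xE0 = 11100000 → 3-byte char #1 = E0 A4 8E.
Offset 3: leading byte 0xD9 = 11011001 → 2-byte char #2 = D9 B5.
Offset 5: leading byte 0xF3 = 11110011 → 4-byte char #3 = F3 A4 AE B4.
Offset 9: leading byte 0xE8 = 11101000 → 3-byte char #4 = E8 BD 97.
Offset 12: leading byte 0xE0 = 11100000 → 3-byte char #5 = E0 A6 9D.
Offset 15: leading byte 0xE2 = 11100010 → 3-byte char #6 = E2 94 BD.
Offset 18: leading byte 0xE1 = 11100001 → 3-byte char #7 = E1 84 86.
Offset 21: leading byte 0xE0 = 11100000 → 3-byte char #8 = E0 BD 8C.
Leading byte 0xE0 = 11100000 matches 1110xxxx → 3-byte sequence.
Byte 1: 0xE0 = 11100000, payload 0000 (4 bits).
Byte 2: 0xBD = 10111101 (10xxxxxx ✓), payload 111101.
Byte 3: 0x8C = 10001100 (10xxxxxx ✓), payload 001100.
Concatenate: 0000111101001100 = 0xF4C (16 bits → U+0F4C).

U+0F4C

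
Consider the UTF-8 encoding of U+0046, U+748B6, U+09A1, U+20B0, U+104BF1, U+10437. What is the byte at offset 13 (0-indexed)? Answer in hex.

U+0046 → 1-byte form 46 at offsets 0–0.
U+748B6 → 4-byte form F1 B4 A2 B6 at offsets 1–4.
U+09A1 → 3-byte form E0 A6 A1 at offsets 5–7.
U+20B0 → 3-byte form E2 82 B0 at offsets 8–10.
U+104BF1 → 4-byte form F4 84 AF B1 at offsets 11–14.
Offset 13 falls in char 5's range; it's byte 3 of F4 84 AF B1 = 0xAF.

0xAF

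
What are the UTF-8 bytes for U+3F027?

U+3F027 = 0x3F027 = 258087 decimal. In range U+10000–U+10FFFF → 4-byte form: 11110xxx 10xxxxxx 10xxxxxx 10xxxxxx.
Binary (21 bits): 000111111000000100111.
Split 3+6+6+6: 000 | 111111 | 000000 | 100111.
Byte 1: 11110000 = 0xF0.
Byte 2: 10111111 = 0xBF.
Byte 3: 10000000 = 0x80.
Byte 4: 10100111 = 0xA7.

F0 BF 80 A7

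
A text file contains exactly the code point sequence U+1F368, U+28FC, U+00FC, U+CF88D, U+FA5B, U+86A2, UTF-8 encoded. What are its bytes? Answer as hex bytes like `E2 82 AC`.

F0 9F 8D A8 E2 A3 BC C3 BC F3 8F A2 8D EF A9 9B E8 9A A2

U+1F368: 4-byte form → F0 9F 8D A8.
U+28FC: 3-byte form → E2 A3 BC.
U+00FC: 2-byte form → C3 BC.
U+CF88D: 4-byte form → F3 8F A2 8D.
U+FA5B: 3-byte form → EF A9 9B.
U+86A2: 3-byte form → E8 9A A2.
Concatenated (19 bytes): F0 9F 8D A8 E2 A3 BC C3 BC F3 8F A2 8D EF A9 9B E8 9A A2.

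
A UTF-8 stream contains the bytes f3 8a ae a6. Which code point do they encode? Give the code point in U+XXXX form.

Leading byte 0xF3 = 11110011 matches 11110xxx → 4-byte sequence.
Byte 1: 0xF3 = 11110011, payload 011 (3 bits).
Byte 2: 0x8A = 10001010 (10xxxxxx ✓), payload 001010.
Byte 3: 0xAE = 10101110 (10xxxxxx ✓), payload 101110.
Byte 4: 0xA6 = 10100110 (10xxxxxx ✓), payload 100110.
Concatenate: 011001010101110100110 = 0xCABA6 (21 bits → U+CABA6).

U+CABA6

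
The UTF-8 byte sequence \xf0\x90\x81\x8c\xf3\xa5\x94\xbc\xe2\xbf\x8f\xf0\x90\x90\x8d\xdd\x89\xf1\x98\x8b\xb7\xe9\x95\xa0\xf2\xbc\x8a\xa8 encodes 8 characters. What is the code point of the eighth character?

U+BC2A8

Offset 0: leading byte 0xF0 = 11110000 → 4-byte char #1 = F0 90 81 8C.
Offset 4: leading byte 0xF3 = 11110011 → 4-byte char #2 = F3 A5 94 BC.
Offset 8: leading byte 0xE2 = 11100010 → 3-byte char #3 = E2 BF 8F.
Offset 11: leading byte 0xF0 = 11110000 → 4-byte char #4 = F0 90 90 8D.
Offset 15: leading byte 0xDD = 11011101 → 2-byte char #5 = DD 89.
Offset 17: leading byte 0xF1 = 11110001 → 4-byte char #6 = F1 98 8B B7.
Offset 21: leading byte 0xE9 = 11101001 → 3-byte char #7 = E9 95 A0.
Offset 24: leading byte 0xF2 = 11110010 → 4-byte char #8 = F2 BC 8A A8.
Leading byte 0xF2 = 11110010 matches 11110xxx → 4-byte sequence.
Byte 1: 0xF2 = 11110010, payload 010 (3 bits).
Byte 2: 0xBC = 10111100 (10xxxxxx ✓), payload 111100.
Byte 3: 0x8A = 10001010 (10xxxxxx ✓), payload 001010.
Byte 4: 0xA8 = 10101000 (10xxxxxx ✓), payload 101000.
Concatenate: 010111100001010101000 = 0xBC2A8 (21 bits → U+BC2A8).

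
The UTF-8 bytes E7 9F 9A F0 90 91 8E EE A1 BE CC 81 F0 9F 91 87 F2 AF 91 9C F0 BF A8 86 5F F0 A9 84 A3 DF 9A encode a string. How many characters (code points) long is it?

10

Byte at offset 0: 0xE7 = 11100111 → 3-byte char (#1). Advance 3.
Byte at offset 3: 0xF0 = 11110000 → 4-byte char (#2). Advance 4.
Byte at offset 7: 0xEE = 11101110 → 3-byte char (#3). Advance 3.
Byte at offset 10: 0xCC = 11001100 → 2-byte char (#4). Advance 2.
Byte at offset 12: 0xF0 = 11110000 → 4-byte char (#5). Advance 4.
Byte at offset 16: 0xF2 = 11110010 → 4-byte char (#6). Advance 4.
Byte at offset 20: 0xF0 = 11110000 → 4-byte char (#7). Advance 4.
Byte at offset 24: 0x5F = 01011111 → 1-byte char (#8). Advance 1.
Byte at offset 25: 0xF0 = 11110000 → 4-byte char (#9). Advance 4.
Byte at offset 29: 0xDF = 11011111 → 2-byte char (#10). Advance 2.
Reached end at offset 31 after 10 code points.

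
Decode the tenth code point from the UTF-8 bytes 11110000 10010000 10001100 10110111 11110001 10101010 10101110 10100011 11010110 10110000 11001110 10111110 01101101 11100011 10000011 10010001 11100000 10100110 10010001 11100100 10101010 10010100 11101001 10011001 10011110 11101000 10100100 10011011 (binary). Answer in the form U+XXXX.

U+891B

Offset 0: leading byte 0xF0 = 11110000 → 4-byte char #1 = F0 90 8C B7.
Offset 4: leading byte 0xF1 = 11110001 → 4-byte char #2 = F1 AA AE A3.
Offset 8: leading byte 0xD6 = 11010110 → 2-byte char #3 = D6 B0.
Offset 10: leading byte 0xCE = 11001110 → 2-byte char #4 = CE BE.
Offset 12: leading byte 0x6D = 01101101 → 1-byte char #5 = 6D.
Offset 13: leading byte 0xE3 = 11100011 → 3-byte char #6 = E3 83 91.
Offset 16: leading byte 0xE0 = 11100000 → 3-byte char #7 = E0 A6 91.
Offset 19: leading byte 0xE4 = 11100100 → 3-byte char #8 = E4 AA 94.
Offset 22: leading byte 0xE9 = 11101001 → 3-byte char #9 = E9 99 9E.
Offset 25: leading byte 0xE8 = 11101000 → 3-byte char #10 = E8 A4 9B.
Leading byte 0xE8 = 11101000 matches 1110xxxx → 3-byte sequence.
Byte 1: 0xE8 = 11101000, payload 1000 (4 bits).
Byte 2: 0xA4 = 10100100 (10xxxxxx ✓), payload 100100.
Byte 3: 0x9B = 10011011 (10xxxxxx ✓), payload 011011.
Concatenate: 1000100100011011 = 0x891B (16 bits → U+891B).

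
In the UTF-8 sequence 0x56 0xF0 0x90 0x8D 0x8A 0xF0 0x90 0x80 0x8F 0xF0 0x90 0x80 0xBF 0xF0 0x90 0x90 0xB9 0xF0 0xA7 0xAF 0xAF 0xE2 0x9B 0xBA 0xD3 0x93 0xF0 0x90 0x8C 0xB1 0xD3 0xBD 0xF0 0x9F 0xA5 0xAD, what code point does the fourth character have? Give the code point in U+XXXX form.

Offset 0: leading byte 0x56 = 01010110 → 1-byte char #1 = 56.
Offset 1: leading byte 0xF0 = 11110000 → 4-byte char #2 = F0 90 8D 8A.
Offset 5: leading byte 0xF0 = 11110000 → 4-byte char #3 = F0 90 80 8F.
Offset 9: leading byte 0xF0 = 11110000 → 4-byte char #4 = F0 90 80 BF.
Leading byte 0xF0 = 11110000 matches 11110xxx → 4-byte sequence.
Byte 1: 0xF0 = 11110000, payload 000 (3 bits).
Byte 2: 0x90 = 10010000 (10xxxxxx ✓), payload 010000.
Byte 3: 0x80 = 10000000 (10xxxxxx ✓), payload 000000.
Byte 4: 0xBF = 10111111 (10xxxxxx ✓), payload 111111.
Concatenate: 000010000000000111111 = 0x1003F (21 bits → U+1003F).

U+1003F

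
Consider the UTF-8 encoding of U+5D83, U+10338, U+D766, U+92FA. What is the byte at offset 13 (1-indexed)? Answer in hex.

0xBA

1-indexed offset 13 is 0-indexed offset 12.
U+5D83 → 3-byte form E5 B6 83 at offsets 0–2.
U+10338 → 4-byte form F0 90 8C B8 at offsets 3–6.
U+D766 → 3-byte form ED 9D A6 at offsets 7–9.
U+92FA → 3-byte form E9 8B BA at offsets 10–12.
Offset 12 falls in char 4's range; it's byte 3 of E9 8B BA = 0xBA.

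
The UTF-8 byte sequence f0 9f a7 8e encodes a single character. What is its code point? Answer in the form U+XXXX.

Leading byte 0xF0 = 11110000 matches 11110xxx → 4-byte sequence.
Byte 1: 0xF0 = 11110000, payload 000 (3 bits).
Byte 2: 0x9F = 10011111 (10xxxxxx ✓), payload 011111.
Byte 3: 0xA7 = 10100111 (10xxxxxx ✓), payload 100111.
Byte 4: 0x8E = 10001110 (10xxxxxx ✓), payload 001110.
Concatenate: 000011111100111001110 = 0x1F9CE (21 bits → U+1F9CE).

U+1F9CE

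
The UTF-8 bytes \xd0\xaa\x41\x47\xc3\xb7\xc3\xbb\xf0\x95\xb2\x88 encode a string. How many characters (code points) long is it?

6

Byte at offset 0: 0xD0 = 11010000 → 2-byte char (#1). Advance 2.
Byte at offset 2: 0x41 = 01000001 → 1-byte char (#2). Advance 1.
Byte at offset 3: 0x47 = 01000111 → 1-byte char (#3). Advance 1.
Byte at offset 4: 0xC3 = 11000011 → 2-byte char (#4). Advance 2.
Byte at offset 6: 0xC3 = 11000011 → 2-byte char (#5). Advance 2.
Byte at offset 8: 0xF0 = 11110000 → 4-byte char (#6). Advance 4.
Reached end at offset 12 after 6 code points.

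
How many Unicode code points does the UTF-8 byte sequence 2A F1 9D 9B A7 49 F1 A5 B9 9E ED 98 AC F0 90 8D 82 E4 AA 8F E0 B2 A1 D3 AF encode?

9

Byte at offset 0: 0x2A = 00101010 → 1-byte char (#1). Advance 1.
Byte at offset 1: 0xF1 = 11110001 → 4-byte char (#2). Advance 4.
Byte at offset 5: 0x49 = 01001001 → 1-byte char (#3). Advance 1.
Byte at offset 6: 0xF1 = 11110001 → 4-byte char (#4). Advance 4.
Byte at offset 10: 0xED = 11101101 → 3-byte char (#5). Advance 3.
Byte at offset 13: 0xF0 = 11110000 → 4-byte char (#6). Advance 4.
Byte at offset 17: 0xE4 = 11100100 → 3-byte char (#7). Advance 3.
Byte at offset 20: 0xE0 = 11100000 → 3-byte char (#8). Advance 3.
Byte at offset 23: 0xD3 = 11010011 → 2-byte char (#9). Advance 2.
Reached end at offset 25 after 9 code points.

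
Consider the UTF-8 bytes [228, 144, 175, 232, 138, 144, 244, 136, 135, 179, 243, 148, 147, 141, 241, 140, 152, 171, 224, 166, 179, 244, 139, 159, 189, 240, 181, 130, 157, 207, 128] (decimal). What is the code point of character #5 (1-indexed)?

Offset 0: leading byte 0xE4 = 11100100 → 3-byte char #1 = E4 90 AF.
Offset 3: leading byte 0xE8 = 11101000 → 3-byte char #2 = E8 8A 90.
Offset 6: leading byte 0xF4 = 11110100 → 4-byte char #3 = F4 88 87 B3.
Offset 10: leading byte 0xF3 = 11110011 → 4-byte char #4 = F3 94 93 8D.
Offset 14: leading byte 0xF1 = 11110001 → 4-byte char #5 = F1 8C 98 AB.
Leading byte 0xF1 = 11110001 matches 11110xxx → 4-byte sequence.
Byte 1: 0xF1 = 11110001, payload 001 (3 bits).
Byte 2: 0x8C = 10001100 (10xxxxxx ✓), payload 001100.
Byte 3: 0x98 = 10011000 (10xxxxxx ✓), payload 011000.
Byte 4: 0xAB = 10101011 (10xxxxxx ✓), payload 101011.
Concatenate: 001001100011000101011 = 0x4C62B (21 bits → U+4C62B).

U+4C62B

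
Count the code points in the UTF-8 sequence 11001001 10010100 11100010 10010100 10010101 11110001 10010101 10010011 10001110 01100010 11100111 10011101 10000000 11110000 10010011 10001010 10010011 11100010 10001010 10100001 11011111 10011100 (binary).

Byte at offset 0: 0xC9 = 11001001 → 2-byte char (#1). Advance 2.
Byte at offset 2: 0xE2 = 11100010 → 3-byte char (#2). Advance 3.
Byte at offset 5: 0xF1 = 11110001 → 4-byte char (#3). Advance 4.
Byte at offset 9: 0x62 = 01100010 → 1-byte char (#4). Advance 1.
Byte at offset 10: 0xE7 = 11100111 → 3-byte char (#5). Advance 3.
Byte at offset 13: 0xF0 = 11110000 → 4-byte char (#6). Advance 4.
Byte at offset 17: 0xE2 = 11100010 → 3-byte char (#7). Advance 3.
Byte at offset 20: 0xDF = 11011111 → 2-byte char (#8). Advance 2.
Reached end at offset 22 after 8 code points.

8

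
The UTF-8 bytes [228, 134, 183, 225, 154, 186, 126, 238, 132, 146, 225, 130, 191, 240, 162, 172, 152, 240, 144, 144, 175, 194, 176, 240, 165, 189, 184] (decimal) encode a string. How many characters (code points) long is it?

9

Byte at offset 0: 0xE4 = 11100100 → 3-byte char (#1). Advance 3.
Byte at offset 3: 0xE1 = 11100001 → 3-byte char (#2). Advance 3.
Byte at offset 6: 0x7E = 01111110 → 1-byte char (#3). Advance 1.
Byte at offset 7: 0xEE = 11101110 → 3-byte char (#4). Advance 3.
Byte at offset 10: 0xE1 = 11100001 → 3-byte char (#5). Advance 3.
Byte at offset 13: 0xF0 = 11110000 → 4-byte char (#6). Advance 4.
Byte at offset 17: 0xF0 = 11110000 → 4-byte char (#7). Advance 4.
Byte at offset 21: 0xC2 = 11000010 → 2-byte char (#8). Advance 2.
Byte at offset 23: 0xF0 = 11110000 → 4-byte char (#9). Advance 4.
Reached end at offset 27 after 9 code points.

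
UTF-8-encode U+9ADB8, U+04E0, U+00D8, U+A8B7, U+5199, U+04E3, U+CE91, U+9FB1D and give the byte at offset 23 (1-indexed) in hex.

0x9D

1-indexed offset 23 is 0-indexed offset 22.
U+9ADB8 → 4-byte form F2 9A B6 B8 at offsets 0–3.
U+04E0 → 2-byte form D3 A0 at offsets 4–5.
U+00D8 → 2-byte form C3 98 at offsets 6–7.
U+A8B7 → 3-byte form EA A2 B7 at offsets 8–10.
U+5199 → 3-byte form E5 86 99 at offsets 11–13.
U+04E3 → 2-byte form D3 A3 at offsets 14–15.
U+CE91 → 3-byte form EC BA 91 at offsets 16–18.
U+9FB1D → 4-byte form F2 9F AC 9D at offsets 19–22.
Offset 22 falls in char 8's range; it's byte 4 of F2 9F AC 9D = 0x9D.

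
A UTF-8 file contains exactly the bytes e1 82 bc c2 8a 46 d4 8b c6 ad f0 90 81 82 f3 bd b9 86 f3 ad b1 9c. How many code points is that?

Byte at offset 0: 0xE1 = 11100001 → 3-byte char (#1). Advance 3.
Byte at offset 3: 0xC2 = 11000010 → 2-byte char (#2). Advance 2.
Byte at offset 5: 0x46 = 01000110 → 1-byte char (#3). Advance 1.
Byte at offset 6: 0xD4 = 11010100 → 2-byte char (#4). Advance 2.
Byte at offset 8: 0xC6 = 11000110 → 2-byte char (#5). Advance 2.
Byte at offset 10: 0xF0 = 11110000 → 4-byte char (#6). Advance 4.
Byte at offset 14: 0xF3 = 11110011 → 4-byte char (#7). Advance 4.
Byte at offset 18: 0xF3 = 11110011 → 4-byte char (#8). Advance 4.
Reached end at offset 22 after 8 code points.

8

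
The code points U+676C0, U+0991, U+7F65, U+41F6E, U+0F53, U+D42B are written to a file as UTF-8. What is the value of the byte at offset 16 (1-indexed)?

0xBD

1-indexed offset 16 is 0-indexed offset 15.
U+676C0 → 4-byte form F1 A7 9B 80 at offsets 0–3.
U+0991 → 3-byte form E0 A6 91 at offsets 4–6.
U+7F65 → 3-byte form E7 BD A5 at offsets 7–9.
U+41F6E → 4-byte form F1 81 BD AE at offsets 10–13.
U+0F53 → 3-byte form E0 BD 93 at offsets 14–16.
Offset 15 falls in char 5's range; it's byte 2 of E0 BD 93 = 0xBD.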